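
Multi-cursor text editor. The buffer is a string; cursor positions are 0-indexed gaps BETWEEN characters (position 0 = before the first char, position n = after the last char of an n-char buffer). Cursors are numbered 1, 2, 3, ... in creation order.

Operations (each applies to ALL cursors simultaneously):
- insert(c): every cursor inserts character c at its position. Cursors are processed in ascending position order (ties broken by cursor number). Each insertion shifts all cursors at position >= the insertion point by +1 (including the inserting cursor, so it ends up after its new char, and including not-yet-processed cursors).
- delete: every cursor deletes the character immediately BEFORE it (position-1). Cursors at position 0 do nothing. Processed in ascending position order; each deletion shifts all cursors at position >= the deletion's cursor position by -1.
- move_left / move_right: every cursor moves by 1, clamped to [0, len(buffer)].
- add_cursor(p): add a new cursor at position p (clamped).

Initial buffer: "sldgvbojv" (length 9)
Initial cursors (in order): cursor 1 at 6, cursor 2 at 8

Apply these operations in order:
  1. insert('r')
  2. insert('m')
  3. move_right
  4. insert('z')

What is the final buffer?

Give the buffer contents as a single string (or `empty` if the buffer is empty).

After op 1 (insert('r')): buffer="sldgvbrojrv" (len 11), cursors c1@7 c2@10, authorship ......1..2.
After op 2 (insert('m')): buffer="sldgvbrmojrmv" (len 13), cursors c1@8 c2@12, authorship ......11..22.
After op 3 (move_right): buffer="sldgvbrmojrmv" (len 13), cursors c1@9 c2@13, authorship ......11..22.
After op 4 (insert('z')): buffer="sldgvbrmozjrmvz" (len 15), cursors c1@10 c2@15, authorship ......11.1.22.2

Answer: sldgvbrmozjrmvz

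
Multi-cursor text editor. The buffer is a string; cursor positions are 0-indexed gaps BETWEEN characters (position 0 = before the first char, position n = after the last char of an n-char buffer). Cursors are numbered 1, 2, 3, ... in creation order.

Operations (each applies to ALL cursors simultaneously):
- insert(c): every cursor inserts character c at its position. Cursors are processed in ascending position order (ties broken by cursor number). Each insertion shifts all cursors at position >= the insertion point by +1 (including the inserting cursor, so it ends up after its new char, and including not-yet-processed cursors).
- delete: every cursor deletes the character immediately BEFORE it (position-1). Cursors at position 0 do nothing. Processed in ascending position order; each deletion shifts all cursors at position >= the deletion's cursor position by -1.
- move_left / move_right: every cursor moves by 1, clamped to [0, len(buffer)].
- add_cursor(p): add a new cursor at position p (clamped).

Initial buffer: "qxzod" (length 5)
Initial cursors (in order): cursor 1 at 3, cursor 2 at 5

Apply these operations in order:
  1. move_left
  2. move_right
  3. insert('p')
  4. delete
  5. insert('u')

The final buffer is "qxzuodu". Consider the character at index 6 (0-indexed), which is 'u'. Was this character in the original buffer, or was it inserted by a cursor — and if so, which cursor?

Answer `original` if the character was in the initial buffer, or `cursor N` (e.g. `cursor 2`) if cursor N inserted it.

Answer: cursor 2

Derivation:
After op 1 (move_left): buffer="qxzod" (len 5), cursors c1@2 c2@4, authorship .....
After op 2 (move_right): buffer="qxzod" (len 5), cursors c1@3 c2@5, authorship .....
After op 3 (insert('p')): buffer="qxzpodp" (len 7), cursors c1@4 c2@7, authorship ...1..2
After op 4 (delete): buffer="qxzod" (len 5), cursors c1@3 c2@5, authorship .....
After op 5 (insert('u')): buffer="qxzuodu" (len 7), cursors c1@4 c2@7, authorship ...1..2
Authorship (.=original, N=cursor N): . . . 1 . . 2
Index 6: author = 2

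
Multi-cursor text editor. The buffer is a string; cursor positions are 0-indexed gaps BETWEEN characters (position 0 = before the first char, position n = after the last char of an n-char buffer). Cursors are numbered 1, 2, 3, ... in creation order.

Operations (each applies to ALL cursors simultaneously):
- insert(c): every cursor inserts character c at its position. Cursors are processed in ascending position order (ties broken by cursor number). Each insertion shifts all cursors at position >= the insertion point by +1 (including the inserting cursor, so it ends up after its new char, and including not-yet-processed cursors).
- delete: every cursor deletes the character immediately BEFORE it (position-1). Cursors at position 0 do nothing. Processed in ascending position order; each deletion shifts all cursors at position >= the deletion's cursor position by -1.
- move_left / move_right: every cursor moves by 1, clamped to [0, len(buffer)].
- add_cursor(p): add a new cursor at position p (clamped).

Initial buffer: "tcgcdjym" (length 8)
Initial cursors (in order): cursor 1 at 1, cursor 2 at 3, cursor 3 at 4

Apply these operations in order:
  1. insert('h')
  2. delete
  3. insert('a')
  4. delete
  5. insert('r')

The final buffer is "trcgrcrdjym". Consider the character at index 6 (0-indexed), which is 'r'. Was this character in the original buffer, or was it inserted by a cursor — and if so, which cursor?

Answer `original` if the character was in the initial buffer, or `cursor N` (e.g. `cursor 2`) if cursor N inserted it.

Answer: cursor 3

Derivation:
After op 1 (insert('h')): buffer="thcghchdjym" (len 11), cursors c1@2 c2@5 c3@7, authorship .1..2.3....
After op 2 (delete): buffer="tcgcdjym" (len 8), cursors c1@1 c2@3 c3@4, authorship ........
After op 3 (insert('a')): buffer="tacgacadjym" (len 11), cursors c1@2 c2@5 c3@7, authorship .1..2.3....
After op 4 (delete): buffer="tcgcdjym" (len 8), cursors c1@1 c2@3 c3@4, authorship ........
After op 5 (insert('r')): buffer="trcgrcrdjym" (len 11), cursors c1@2 c2@5 c3@7, authorship .1..2.3....
Authorship (.=original, N=cursor N): . 1 . . 2 . 3 . . . .
Index 6: author = 3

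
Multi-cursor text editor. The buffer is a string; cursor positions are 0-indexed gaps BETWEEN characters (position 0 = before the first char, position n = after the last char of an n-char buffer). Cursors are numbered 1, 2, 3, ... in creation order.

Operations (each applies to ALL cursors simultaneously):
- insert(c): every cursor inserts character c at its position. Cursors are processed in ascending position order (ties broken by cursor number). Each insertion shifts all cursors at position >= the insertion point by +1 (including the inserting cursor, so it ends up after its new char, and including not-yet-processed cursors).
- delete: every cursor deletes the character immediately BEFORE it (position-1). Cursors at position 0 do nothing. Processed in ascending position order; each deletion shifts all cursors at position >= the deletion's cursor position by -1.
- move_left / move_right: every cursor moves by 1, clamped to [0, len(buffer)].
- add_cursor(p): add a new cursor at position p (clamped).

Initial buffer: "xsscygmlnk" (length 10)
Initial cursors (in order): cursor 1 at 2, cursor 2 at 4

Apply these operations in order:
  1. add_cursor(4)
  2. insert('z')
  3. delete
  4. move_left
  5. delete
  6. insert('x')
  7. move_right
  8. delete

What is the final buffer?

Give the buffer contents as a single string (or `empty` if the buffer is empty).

Answer: xygmlnk

Derivation:
After op 1 (add_cursor(4)): buffer="xsscygmlnk" (len 10), cursors c1@2 c2@4 c3@4, authorship ..........
After op 2 (insert('z')): buffer="xszsczzygmlnk" (len 13), cursors c1@3 c2@7 c3@7, authorship ..1..23......
After op 3 (delete): buffer="xsscygmlnk" (len 10), cursors c1@2 c2@4 c3@4, authorship ..........
After op 4 (move_left): buffer="xsscygmlnk" (len 10), cursors c1@1 c2@3 c3@3, authorship ..........
After op 5 (delete): buffer="cygmlnk" (len 7), cursors c1@0 c2@0 c3@0, authorship .......
After op 6 (insert('x')): buffer="xxxcygmlnk" (len 10), cursors c1@3 c2@3 c3@3, authorship 123.......
After op 7 (move_right): buffer="xxxcygmlnk" (len 10), cursors c1@4 c2@4 c3@4, authorship 123.......
After op 8 (delete): buffer="xygmlnk" (len 7), cursors c1@1 c2@1 c3@1, authorship 1......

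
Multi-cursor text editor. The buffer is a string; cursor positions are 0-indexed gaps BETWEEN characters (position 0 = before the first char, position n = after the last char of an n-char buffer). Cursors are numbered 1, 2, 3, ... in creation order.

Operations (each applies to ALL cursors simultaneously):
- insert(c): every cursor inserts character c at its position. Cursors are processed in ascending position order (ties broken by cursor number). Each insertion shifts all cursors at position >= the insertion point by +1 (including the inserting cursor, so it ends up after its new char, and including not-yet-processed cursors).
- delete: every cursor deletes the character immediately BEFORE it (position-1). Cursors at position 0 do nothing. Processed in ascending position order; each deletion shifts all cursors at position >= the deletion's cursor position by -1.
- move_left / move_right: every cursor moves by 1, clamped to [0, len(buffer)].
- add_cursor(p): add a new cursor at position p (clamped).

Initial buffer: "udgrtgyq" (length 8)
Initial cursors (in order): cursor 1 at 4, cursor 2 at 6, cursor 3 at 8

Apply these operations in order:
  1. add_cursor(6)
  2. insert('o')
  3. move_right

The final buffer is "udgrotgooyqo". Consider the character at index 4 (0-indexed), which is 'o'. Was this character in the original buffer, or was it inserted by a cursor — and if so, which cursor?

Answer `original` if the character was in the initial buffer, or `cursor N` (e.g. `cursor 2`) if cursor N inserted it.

Answer: cursor 1

Derivation:
After op 1 (add_cursor(6)): buffer="udgrtgyq" (len 8), cursors c1@4 c2@6 c4@6 c3@8, authorship ........
After op 2 (insert('o')): buffer="udgrotgooyqo" (len 12), cursors c1@5 c2@9 c4@9 c3@12, authorship ....1..24..3
After op 3 (move_right): buffer="udgrotgooyqo" (len 12), cursors c1@6 c2@10 c4@10 c3@12, authorship ....1..24..3
Authorship (.=original, N=cursor N): . . . . 1 . . 2 4 . . 3
Index 4: author = 1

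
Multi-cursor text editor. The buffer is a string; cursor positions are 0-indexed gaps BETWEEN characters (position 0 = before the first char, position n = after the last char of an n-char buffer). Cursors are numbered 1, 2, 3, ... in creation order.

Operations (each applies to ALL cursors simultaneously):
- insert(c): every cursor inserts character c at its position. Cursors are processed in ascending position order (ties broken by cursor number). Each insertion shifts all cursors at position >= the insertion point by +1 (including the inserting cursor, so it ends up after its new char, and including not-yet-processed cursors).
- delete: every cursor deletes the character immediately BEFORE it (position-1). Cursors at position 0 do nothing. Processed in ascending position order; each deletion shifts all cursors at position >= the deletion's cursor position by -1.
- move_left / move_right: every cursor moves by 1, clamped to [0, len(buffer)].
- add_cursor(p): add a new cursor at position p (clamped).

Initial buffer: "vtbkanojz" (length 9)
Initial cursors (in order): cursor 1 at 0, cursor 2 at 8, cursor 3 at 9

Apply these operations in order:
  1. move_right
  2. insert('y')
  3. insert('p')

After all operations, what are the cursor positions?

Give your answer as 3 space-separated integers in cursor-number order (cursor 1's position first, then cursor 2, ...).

Answer: 3 15 15

Derivation:
After op 1 (move_right): buffer="vtbkanojz" (len 9), cursors c1@1 c2@9 c3@9, authorship .........
After op 2 (insert('y')): buffer="vytbkanojzyy" (len 12), cursors c1@2 c2@12 c3@12, authorship .1........23
After op 3 (insert('p')): buffer="vyptbkanojzyypp" (len 15), cursors c1@3 c2@15 c3@15, authorship .11........2323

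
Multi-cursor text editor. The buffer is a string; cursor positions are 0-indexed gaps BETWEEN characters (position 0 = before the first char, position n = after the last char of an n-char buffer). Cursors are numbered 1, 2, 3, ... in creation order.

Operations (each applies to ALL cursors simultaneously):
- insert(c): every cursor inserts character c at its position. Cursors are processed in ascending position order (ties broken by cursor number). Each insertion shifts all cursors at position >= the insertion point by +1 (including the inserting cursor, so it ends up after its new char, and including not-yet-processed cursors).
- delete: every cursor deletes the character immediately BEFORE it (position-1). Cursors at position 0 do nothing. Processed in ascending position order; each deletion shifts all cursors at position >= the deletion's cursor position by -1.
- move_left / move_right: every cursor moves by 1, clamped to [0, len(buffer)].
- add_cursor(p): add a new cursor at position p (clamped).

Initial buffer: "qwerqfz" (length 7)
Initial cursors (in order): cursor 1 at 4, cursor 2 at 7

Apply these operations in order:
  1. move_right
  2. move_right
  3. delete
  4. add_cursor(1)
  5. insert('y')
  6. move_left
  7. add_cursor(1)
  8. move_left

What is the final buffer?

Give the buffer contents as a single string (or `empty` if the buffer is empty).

Answer: qywerqyy

Derivation:
After op 1 (move_right): buffer="qwerqfz" (len 7), cursors c1@5 c2@7, authorship .......
After op 2 (move_right): buffer="qwerqfz" (len 7), cursors c1@6 c2@7, authorship .......
After op 3 (delete): buffer="qwerq" (len 5), cursors c1@5 c2@5, authorship .....
After op 4 (add_cursor(1)): buffer="qwerq" (len 5), cursors c3@1 c1@5 c2@5, authorship .....
After op 5 (insert('y')): buffer="qywerqyy" (len 8), cursors c3@2 c1@8 c2@8, authorship .3....12
After op 6 (move_left): buffer="qywerqyy" (len 8), cursors c3@1 c1@7 c2@7, authorship .3....12
After op 7 (add_cursor(1)): buffer="qywerqyy" (len 8), cursors c3@1 c4@1 c1@7 c2@7, authorship .3....12
After op 8 (move_left): buffer="qywerqyy" (len 8), cursors c3@0 c4@0 c1@6 c2@6, authorship .3....12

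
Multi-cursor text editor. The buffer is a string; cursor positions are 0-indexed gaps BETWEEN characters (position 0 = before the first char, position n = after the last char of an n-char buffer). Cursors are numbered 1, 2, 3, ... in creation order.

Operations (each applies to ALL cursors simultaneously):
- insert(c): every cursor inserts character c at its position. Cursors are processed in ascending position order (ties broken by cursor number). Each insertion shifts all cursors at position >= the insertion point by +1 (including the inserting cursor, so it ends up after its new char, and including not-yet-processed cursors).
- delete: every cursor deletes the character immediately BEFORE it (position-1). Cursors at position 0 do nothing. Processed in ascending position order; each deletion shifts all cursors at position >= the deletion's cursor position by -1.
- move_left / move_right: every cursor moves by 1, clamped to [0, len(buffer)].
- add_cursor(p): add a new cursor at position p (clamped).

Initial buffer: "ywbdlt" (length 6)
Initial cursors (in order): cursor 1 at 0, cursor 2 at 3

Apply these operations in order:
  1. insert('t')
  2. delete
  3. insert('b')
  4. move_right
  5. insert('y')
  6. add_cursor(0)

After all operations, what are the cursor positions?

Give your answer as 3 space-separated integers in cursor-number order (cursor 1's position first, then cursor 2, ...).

After op 1 (insert('t')): buffer="tywbtdlt" (len 8), cursors c1@1 c2@5, authorship 1...2...
After op 2 (delete): buffer="ywbdlt" (len 6), cursors c1@0 c2@3, authorship ......
After op 3 (insert('b')): buffer="bywbbdlt" (len 8), cursors c1@1 c2@5, authorship 1...2...
After op 4 (move_right): buffer="bywbbdlt" (len 8), cursors c1@2 c2@6, authorship 1...2...
After op 5 (insert('y')): buffer="byywbbdylt" (len 10), cursors c1@3 c2@8, authorship 1.1..2.2..
After op 6 (add_cursor(0)): buffer="byywbbdylt" (len 10), cursors c3@0 c1@3 c2@8, authorship 1.1..2.2..

Answer: 3 8 0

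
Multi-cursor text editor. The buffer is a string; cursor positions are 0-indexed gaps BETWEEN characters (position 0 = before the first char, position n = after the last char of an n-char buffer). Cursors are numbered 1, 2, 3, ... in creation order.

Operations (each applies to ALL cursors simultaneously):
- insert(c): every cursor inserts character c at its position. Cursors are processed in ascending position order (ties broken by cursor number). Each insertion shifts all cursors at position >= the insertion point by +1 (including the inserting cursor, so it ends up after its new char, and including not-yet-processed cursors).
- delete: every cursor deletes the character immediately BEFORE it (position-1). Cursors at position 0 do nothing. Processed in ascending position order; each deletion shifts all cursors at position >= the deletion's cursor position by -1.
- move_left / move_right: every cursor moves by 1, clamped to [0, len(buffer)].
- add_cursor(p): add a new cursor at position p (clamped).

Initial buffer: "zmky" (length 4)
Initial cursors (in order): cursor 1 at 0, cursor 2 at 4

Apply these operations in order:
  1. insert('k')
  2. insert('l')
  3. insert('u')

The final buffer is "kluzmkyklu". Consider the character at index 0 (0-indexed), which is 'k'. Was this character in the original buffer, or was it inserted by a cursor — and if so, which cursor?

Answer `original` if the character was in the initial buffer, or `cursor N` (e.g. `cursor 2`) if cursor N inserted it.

After op 1 (insert('k')): buffer="kzmkyk" (len 6), cursors c1@1 c2@6, authorship 1....2
After op 2 (insert('l')): buffer="klzmkykl" (len 8), cursors c1@2 c2@8, authorship 11....22
After op 3 (insert('u')): buffer="kluzmkyklu" (len 10), cursors c1@3 c2@10, authorship 111....222
Authorship (.=original, N=cursor N): 1 1 1 . . . . 2 2 2
Index 0: author = 1

Answer: cursor 1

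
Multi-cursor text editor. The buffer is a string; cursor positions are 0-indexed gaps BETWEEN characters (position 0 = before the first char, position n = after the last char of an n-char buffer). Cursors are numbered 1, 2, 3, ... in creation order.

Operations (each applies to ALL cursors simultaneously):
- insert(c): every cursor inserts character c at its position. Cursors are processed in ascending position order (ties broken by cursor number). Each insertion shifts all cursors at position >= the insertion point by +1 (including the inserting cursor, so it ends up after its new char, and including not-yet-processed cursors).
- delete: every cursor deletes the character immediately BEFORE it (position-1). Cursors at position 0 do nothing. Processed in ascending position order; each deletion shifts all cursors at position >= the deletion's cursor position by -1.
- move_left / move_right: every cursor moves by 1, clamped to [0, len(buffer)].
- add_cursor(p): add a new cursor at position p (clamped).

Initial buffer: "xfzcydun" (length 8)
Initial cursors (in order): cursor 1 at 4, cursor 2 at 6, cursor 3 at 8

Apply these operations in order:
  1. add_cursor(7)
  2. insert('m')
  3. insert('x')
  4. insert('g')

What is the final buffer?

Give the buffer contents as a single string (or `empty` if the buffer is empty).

Answer: xfzcmxgydmxgumxgnmxg

Derivation:
After op 1 (add_cursor(7)): buffer="xfzcydun" (len 8), cursors c1@4 c2@6 c4@7 c3@8, authorship ........
After op 2 (insert('m')): buffer="xfzcmydmumnm" (len 12), cursors c1@5 c2@8 c4@10 c3@12, authorship ....1..2.4.3
After op 3 (insert('x')): buffer="xfzcmxydmxumxnmx" (len 16), cursors c1@6 c2@10 c4@13 c3@16, authorship ....11..22.44.33
After op 4 (insert('g')): buffer="xfzcmxgydmxgumxgnmxg" (len 20), cursors c1@7 c2@12 c4@16 c3@20, authorship ....111..222.444.333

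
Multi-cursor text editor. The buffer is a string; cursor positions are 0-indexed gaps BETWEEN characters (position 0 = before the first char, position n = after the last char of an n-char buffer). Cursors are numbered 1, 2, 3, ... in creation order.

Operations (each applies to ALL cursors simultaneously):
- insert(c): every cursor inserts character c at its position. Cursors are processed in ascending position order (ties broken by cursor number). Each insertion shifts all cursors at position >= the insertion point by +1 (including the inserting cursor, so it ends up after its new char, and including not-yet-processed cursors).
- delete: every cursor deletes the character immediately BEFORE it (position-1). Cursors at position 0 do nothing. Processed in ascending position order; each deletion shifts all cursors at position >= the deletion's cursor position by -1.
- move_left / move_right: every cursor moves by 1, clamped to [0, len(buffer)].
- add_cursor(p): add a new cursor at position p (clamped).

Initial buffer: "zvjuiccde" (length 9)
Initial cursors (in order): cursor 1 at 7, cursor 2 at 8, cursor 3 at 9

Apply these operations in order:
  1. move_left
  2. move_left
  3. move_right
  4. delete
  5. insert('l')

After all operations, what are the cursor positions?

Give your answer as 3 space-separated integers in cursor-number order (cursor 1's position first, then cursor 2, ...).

Answer: 8 8 8

Derivation:
After op 1 (move_left): buffer="zvjuiccde" (len 9), cursors c1@6 c2@7 c3@8, authorship .........
After op 2 (move_left): buffer="zvjuiccde" (len 9), cursors c1@5 c2@6 c3@7, authorship .........
After op 3 (move_right): buffer="zvjuiccde" (len 9), cursors c1@6 c2@7 c3@8, authorship .........
After op 4 (delete): buffer="zvjuie" (len 6), cursors c1@5 c2@5 c3@5, authorship ......
After op 5 (insert('l')): buffer="zvjuillle" (len 9), cursors c1@8 c2@8 c3@8, authorship .....123.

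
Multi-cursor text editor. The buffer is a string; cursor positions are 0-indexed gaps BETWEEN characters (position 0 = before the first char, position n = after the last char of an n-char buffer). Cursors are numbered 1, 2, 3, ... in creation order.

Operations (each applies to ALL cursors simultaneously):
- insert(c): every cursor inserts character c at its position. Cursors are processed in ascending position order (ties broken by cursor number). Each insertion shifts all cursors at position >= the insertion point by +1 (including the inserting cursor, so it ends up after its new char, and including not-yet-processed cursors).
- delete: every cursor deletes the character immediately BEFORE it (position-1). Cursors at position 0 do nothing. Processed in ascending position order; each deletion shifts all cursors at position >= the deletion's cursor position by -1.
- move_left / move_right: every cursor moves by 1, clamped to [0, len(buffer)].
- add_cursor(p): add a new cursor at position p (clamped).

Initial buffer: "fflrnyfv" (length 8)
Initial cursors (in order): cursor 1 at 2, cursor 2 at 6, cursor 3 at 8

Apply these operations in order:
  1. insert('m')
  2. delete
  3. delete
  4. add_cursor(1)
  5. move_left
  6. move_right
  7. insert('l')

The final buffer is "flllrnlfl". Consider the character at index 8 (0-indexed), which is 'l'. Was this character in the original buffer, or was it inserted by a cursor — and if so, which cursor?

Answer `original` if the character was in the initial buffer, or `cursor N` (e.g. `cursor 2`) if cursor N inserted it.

Answer: cursor 3

Derivation:
After op 1 (insert('m')): buffer="ffmlrnymfvm" (len 11), cursors c1@3 c2@8 c3@11, authorship ..1....2..3
After op 2 (delete): buffer="fflrnyfv" (len 8), cursors c1@2 c2@6 c3@8, authorship ........
After op 3 (delete): buffer="flrnf" (len 5), cursors c1@1 c2@4 c3@5, authorship .....
After op 4 (add_cursor(1)): buffer="flrnf" (len 5), cursors c1@1 c4@1 c2@4 c3@5, authorship .....
After op 5 (move_left): buffer="flrnf" (len 5), cursors c1@0 c4@0 c2@3 c3@4, authorship .....
After op 6 (move_right): buffer="flrnf" (len 5), cursors c1@1 c4@1 c2@4 c3@5, authorship .....
After op 7 (insert('l')): buffer="flllrnlfl" (len 9), cursors c1@3 c4@3 c2@7 c3@9, authorship .14...2.3
Authorship (.=original, N=cursor N): . 1 4 . . . 2 . 3
Index 8: author = 3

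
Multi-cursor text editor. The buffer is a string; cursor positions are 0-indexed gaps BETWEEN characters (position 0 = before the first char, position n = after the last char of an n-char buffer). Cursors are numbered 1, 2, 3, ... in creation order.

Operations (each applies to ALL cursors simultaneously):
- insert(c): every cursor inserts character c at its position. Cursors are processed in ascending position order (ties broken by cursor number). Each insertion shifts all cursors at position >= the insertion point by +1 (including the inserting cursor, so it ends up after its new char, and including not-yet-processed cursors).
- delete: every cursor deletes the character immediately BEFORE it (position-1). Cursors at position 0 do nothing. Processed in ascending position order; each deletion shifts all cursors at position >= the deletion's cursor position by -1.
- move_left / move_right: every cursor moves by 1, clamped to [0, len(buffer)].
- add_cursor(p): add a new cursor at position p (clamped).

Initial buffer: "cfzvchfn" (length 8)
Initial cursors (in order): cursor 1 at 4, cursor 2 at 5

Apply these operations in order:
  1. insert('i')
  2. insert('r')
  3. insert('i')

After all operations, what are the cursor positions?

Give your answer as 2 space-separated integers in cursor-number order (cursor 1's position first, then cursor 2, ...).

After op 1 (insert('i')): buffer="cfzvicihfn" (len 10), cursors c1@5 c2@7, authorship ....1.2...
After op 2 (insert('r')): buffer="cfzvircirhfn" (len 12), cursors c1@6 c2@9, authorship ....11.22...
After op 3 (insert('i')): buffer="cfzviricirihfn" (len 14), cursors c1@7 c2@11, authorship ....111.222...

Answer: 7 11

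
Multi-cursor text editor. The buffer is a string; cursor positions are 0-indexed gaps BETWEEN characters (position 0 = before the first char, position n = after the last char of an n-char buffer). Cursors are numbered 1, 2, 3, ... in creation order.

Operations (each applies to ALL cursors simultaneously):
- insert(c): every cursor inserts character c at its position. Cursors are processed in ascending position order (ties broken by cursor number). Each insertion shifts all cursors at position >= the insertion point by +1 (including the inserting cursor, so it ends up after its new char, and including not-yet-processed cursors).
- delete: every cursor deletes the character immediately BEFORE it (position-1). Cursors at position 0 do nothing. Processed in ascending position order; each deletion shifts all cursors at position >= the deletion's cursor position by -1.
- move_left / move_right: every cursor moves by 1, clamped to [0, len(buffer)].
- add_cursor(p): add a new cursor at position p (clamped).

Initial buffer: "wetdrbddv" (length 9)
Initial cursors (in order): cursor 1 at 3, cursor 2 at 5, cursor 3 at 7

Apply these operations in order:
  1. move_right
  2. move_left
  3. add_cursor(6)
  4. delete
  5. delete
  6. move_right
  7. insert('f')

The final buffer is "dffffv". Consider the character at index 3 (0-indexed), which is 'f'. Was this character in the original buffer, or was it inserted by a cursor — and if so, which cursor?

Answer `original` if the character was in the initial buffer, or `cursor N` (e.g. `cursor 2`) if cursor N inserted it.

After op 1 (move_right): buffer="wetdrbddv" (len 9), cursors c1@4 c2@6 c3@8, authorship .........
After op 2 (move_left): buffer="wetdrbddv" (len 9), cursors c1@3 c2@5 c3@7, authorship .........
After op 3 (add_cursor(6)): buffer="wetdrbddv" (len 9), cursors c1@3 c2@5 c4@6 c3@7, authorship .........
After op 4 (delete): buffer="weddv" (len 5), cursors c1@2 c2@3 c3@3 c4@3, authorship .....
After op 5 (delete): buffer="dv" (len 2), cursors c1@0 c2@0 c3@0 c4@0, authorship ..
After op 6 (move_right): buffer="dv" (len 2), cursors c1@1 c2@1 c3@1 c4@1, authorship ..
After op 7 (insert('f')): buffer="dffffv" (len 6), cursors c1@5 c2@5 c3@5 c4@5, authorship .1234.
Authorship (.=original, N=cursor N): . 1 2 3 4 .
Index 3: author = 3

Answer: cursor 3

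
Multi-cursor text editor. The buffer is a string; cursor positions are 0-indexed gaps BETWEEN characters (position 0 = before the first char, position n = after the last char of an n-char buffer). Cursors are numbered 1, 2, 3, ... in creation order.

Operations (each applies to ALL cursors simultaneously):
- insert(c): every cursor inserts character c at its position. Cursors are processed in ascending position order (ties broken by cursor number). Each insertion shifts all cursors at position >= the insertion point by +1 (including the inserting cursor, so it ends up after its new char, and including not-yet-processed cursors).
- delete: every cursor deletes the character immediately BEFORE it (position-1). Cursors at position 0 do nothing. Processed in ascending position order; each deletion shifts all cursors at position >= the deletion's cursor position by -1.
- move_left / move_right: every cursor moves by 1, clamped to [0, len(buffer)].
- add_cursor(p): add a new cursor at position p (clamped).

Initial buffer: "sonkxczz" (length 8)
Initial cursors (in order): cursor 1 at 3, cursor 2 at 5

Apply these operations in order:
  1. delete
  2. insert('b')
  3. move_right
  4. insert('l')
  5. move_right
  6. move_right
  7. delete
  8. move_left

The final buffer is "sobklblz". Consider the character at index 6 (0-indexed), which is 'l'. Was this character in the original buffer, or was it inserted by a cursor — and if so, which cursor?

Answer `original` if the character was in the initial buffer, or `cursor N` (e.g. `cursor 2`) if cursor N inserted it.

Answer: cursor 2

Derivation:
After op 1 (delete): buffer="sokczz" (len 6), cursors c1@2 c2@3, authorship ......
After op 2 (insert('b')): buffer="sobkbczz" (len 8), cursors c1@3 c2@5, authorship ..1.2...
After op 3 (move_right): buffer="sobkbczz" (len 8), cursors c1@4 c2@6, authorship ..1.2...
After op 4 (insert('l')): buffer="sobklbclzz" (len 10), cursors c1@5 c2@8, authorship ..1.12.2..
After op 5 (move_right): buffer="sobklbclzz" (len 10), cursors c1@6 c2@9, authorship ..1.12.2..
After op 6 (move_right): buffer="sobklbclzz" (len 10), cursors c1@7 c2@10, authorship ..1.12.2..
After op 7 (delete): buffer="sobklblz" (len 8), cursors c1@6 c2@8, authorship ..1.122.
After op 8 (move_left): buffer="sobklblz" (len 8), cursors c1@5 c2@7, authorship ..1.122.
Authorship (.=original, N=cursor N): . . 1 . 1 2 2 .
Index 6: author = 2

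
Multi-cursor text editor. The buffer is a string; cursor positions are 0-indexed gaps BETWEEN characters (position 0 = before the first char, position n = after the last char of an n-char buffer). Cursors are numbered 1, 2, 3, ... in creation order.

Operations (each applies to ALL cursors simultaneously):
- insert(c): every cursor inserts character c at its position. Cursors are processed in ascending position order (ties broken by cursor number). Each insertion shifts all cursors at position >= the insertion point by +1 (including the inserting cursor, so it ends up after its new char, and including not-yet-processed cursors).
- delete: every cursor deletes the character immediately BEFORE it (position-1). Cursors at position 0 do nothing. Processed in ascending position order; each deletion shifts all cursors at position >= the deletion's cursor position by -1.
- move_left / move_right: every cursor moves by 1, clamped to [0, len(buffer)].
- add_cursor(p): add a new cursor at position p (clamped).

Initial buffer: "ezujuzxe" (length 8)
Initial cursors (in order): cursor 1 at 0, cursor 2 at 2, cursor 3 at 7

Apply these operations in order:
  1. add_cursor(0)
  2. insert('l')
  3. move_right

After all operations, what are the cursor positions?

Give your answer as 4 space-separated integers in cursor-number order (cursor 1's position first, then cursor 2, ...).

Answer: 3 6 12 3

Derivation:
After op 1 (add_cursor(0)): buffer="ezujuzxe" (len 8), cursors c1@0 c4@0 c2@2 c3@7, authorship ........
After op 2 (insert('l')): buffer="llezlujuzxle" (len 12), cursors c1@2 c4@2 c2@5 c3@11, authorship 14..2.....3.
After op 3 (move_right): buffer="llezlujuzxle" (len 12), cursors c1@3 c4@3 c2@6 c3@12, authorship 14..2.....3.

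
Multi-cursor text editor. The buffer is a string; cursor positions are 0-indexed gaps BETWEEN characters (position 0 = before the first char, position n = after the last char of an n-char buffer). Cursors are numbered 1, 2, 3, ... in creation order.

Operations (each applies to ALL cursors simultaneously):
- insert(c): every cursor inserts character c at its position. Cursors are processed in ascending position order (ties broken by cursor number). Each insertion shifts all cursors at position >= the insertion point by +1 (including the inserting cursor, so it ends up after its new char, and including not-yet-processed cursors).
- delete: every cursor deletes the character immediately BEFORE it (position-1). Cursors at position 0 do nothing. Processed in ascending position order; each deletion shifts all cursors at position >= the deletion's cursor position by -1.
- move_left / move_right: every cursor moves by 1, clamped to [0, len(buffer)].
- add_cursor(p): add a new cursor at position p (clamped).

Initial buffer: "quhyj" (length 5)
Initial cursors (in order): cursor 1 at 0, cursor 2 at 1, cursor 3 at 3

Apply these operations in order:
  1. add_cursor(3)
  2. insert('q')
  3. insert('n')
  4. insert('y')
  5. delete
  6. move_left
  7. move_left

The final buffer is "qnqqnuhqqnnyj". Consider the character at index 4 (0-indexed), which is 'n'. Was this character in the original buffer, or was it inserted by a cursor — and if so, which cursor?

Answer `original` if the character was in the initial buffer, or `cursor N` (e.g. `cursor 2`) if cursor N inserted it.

Answer: cursor 2

Derivation:
After op 1 (add_cursor(3)): buffer="quhyj" (len 5), cursors c1@0 c2@1 c3@3 c4@3, authorship .....
After op 2 (insert('q')): buffer="qqquhqqyj" (len 9), cursors c1@1 c2@3 c3@7 c4@7, authorship 1.2..34..
After op 3 (insert('n')): buffer="qnqqnuhqqnnyj" (len 13), cursors c1@2 c2@5 c3@11 c4@11, authorship 11.22..3434..
After op 4 (insert('y')): buffer="qnyqqnyuhqqnnyyyj" (len 17), cursors c1@3 c2@7 c3@15 c4@15, authorship 111.222..343434..
After op 5 (delete): buffer="qnqqnuhqqnnyj" (len 13), cursors c1@2 c2@5 c3@11 c4@11, authorship 11.22..3434..
After op 6 (move_left): buffer="qnqqnuhqqnnyj" (len 13), cursors c1@1 c2@4 c3@10 c4@10, authorship 11.22..3434..
After op 7 (move_left): buffer="qnqqnuhqqnnyj" (len 13), cursors c1@0 c2@3 c3@9 c4@9, authorship 11.22..3434..
Authorship (.=original, N=cursor N): 1 1 . 2 2 . . 3 4 3 4 . .
Index 4: author = 2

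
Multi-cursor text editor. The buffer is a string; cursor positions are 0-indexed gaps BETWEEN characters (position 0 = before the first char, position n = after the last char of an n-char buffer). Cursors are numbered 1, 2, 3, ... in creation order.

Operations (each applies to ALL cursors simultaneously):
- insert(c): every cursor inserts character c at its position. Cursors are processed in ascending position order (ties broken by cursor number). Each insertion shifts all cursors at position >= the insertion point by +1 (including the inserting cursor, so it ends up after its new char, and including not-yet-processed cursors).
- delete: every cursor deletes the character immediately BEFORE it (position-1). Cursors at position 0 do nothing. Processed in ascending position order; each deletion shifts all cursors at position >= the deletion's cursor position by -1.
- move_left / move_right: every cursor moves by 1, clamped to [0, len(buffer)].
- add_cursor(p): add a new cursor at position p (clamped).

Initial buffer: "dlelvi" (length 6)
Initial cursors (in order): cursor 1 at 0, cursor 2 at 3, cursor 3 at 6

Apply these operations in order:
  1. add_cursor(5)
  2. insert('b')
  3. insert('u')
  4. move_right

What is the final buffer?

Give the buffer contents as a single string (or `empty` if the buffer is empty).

After op 1 (add_cursor(5)): buffer="dlelvi" (len 6), cursors c1@0 c2@3 c4@5 c3@6, authorship ......
After op 2 (insert('b')): buffer="bdleblvbib" (len 10), cursors c1@1 c2@5 c4@8 c3@10, authorship 1...2..4.3
After op 3 (insert('u')): buffer="budlebulvbuibu" (len 14), cursors c1@2 c2@7 c4@11 c3@14, authorship 11...22..44.33
After op 4 (move_right): buffer="budlebulvbuibu" (len 14), cursors c1@3 c2@8 c4@12 c3@14, authorship 11...22..44.33

Answer: budlebulvbuibu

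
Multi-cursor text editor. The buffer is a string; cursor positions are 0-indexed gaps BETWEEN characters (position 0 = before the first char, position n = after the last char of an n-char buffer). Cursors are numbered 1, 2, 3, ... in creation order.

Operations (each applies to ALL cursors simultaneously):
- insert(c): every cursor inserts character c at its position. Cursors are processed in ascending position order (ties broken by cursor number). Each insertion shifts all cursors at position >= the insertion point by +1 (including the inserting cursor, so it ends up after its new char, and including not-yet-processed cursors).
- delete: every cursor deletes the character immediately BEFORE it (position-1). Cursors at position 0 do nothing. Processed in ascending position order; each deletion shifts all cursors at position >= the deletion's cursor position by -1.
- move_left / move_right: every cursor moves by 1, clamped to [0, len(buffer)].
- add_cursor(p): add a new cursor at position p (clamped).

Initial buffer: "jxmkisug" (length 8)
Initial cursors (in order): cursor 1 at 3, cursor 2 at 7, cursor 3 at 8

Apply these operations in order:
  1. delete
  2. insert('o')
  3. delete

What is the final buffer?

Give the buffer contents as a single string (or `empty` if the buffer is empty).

After op 1 (delete): buffer="jxkis" (len 5), cursors c1@2 c2@5 c3@5, authorship .....
After op 2 (insert('o')): buffer="jxokisoo" (len 8), cursors c1@3 c2@8 c3@8, authorship ..1...23
After op 3 (delete): buffer="jxkis" (len 5), cursors c1@2 c2@5 c3@5, authorship .....

Answer: jxkis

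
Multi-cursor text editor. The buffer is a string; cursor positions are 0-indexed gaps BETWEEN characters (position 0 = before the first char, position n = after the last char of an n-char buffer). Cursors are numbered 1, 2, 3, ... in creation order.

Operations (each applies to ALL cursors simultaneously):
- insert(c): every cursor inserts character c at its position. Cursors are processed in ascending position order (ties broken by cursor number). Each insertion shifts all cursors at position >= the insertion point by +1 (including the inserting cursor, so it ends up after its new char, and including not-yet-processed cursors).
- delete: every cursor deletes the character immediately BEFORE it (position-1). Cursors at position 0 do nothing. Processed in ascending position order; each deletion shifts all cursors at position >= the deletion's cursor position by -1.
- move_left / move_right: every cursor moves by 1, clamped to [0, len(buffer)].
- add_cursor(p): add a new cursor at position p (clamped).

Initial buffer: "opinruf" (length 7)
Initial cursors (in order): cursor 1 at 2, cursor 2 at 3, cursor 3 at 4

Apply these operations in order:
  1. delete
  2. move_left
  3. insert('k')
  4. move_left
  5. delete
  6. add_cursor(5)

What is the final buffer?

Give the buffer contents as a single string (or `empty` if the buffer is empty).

Answer: koruf

Derivation:
After op 1 (delete): buffer="oruf" (len 4), cursors c1@1 c2@1 c3@1, authorship ....
After op 2 (move_left): buffer="oruf" (len 4), cursors c1@0 c2@0 c3@0, authorship ....
After op 3 (insert('k')): buffer="kkkoruf" (len 7), cursors c1@3 c2@3 c3@3, authorship 123....
After op 4 (move_left): buffer="kkkoruf" (len 7), cursors c1@2 c2@2 c3@2, authorship 123....
After op 5 (delete): buffer="koruf" (len 5), cursors c1@0 c2@0 c3@0, authorship 3....
After op 6 (add_cursor(5)): buffer="koruf" (len 5), cursors c1@0 c2@0 c3@0 c4@5, authorship 3....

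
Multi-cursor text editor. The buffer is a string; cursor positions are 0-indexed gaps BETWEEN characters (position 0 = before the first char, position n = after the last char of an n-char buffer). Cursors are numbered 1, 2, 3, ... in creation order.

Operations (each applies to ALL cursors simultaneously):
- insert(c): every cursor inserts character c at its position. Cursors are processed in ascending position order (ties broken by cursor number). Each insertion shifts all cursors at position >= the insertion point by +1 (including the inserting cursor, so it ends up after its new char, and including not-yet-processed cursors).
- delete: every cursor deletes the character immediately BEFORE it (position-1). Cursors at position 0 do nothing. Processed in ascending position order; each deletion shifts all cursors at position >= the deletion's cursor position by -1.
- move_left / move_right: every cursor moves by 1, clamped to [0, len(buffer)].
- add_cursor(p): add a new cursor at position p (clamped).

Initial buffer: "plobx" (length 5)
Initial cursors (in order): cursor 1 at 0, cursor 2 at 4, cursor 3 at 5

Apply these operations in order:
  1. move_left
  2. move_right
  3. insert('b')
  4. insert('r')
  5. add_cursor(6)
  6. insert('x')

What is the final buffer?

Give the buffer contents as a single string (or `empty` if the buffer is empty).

Answer: pbrxlobxbrxxbrx

Derivation:
After op 1 (move_left): buffer="plobx" (len 5), cursors c1@0 c2@3 c3@4, authorship .....
After op 2 (move_right): buffer="plobx" (len 5), cursors c1@1 c2@4 c3@5, authorship .....
After op 3 (insert('b')): buffer="pblobbxb" (len 8), cursors c1@2 c2@6 c3@8, authorship .1...2.3
After op 4 (insert('r')): buffer="pbrlobbrxbr" (len 11), cursors c1@3 c2@8 c3@11, authorship .11...22.33
After op 5 (add_cursor(6)): buffer="pbrlobbrxbr" (len 11), cursors c1@3 c4@6 c2@8 c3@11, authorship .11...22.33
After op 6 (insert('x')): buffer="pbrxlobxbrxxbrx" (len 15), cursors c1@4 c4@8 c2@11 c3@15, authorship .111...4222.333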